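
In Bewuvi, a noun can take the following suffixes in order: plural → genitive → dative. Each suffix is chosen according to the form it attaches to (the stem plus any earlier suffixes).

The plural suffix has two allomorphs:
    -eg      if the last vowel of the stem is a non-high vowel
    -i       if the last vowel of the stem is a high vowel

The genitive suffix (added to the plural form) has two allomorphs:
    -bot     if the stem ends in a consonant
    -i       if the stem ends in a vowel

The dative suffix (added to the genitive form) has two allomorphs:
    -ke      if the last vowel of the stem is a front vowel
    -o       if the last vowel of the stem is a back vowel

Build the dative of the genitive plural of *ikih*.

ikihiike

Since the last vowel of *ikih* is /i/ (a high vowel), it takes -i, giving *ikihi*.
The final sound of the plural form *ikihi* is /i/, which is a vowel, so the genitive suffix is -i, giving *ikihii*.
Since the last vowel of the genitive form *ikihii* is /i/ (a front vowel), it takes -ke, giving *ikihiike*.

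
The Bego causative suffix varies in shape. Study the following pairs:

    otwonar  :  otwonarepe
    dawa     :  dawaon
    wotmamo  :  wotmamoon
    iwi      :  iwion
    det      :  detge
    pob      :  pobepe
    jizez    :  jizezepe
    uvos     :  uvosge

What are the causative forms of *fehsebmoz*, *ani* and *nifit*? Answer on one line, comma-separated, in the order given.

fehsebmozepe, anion, nifitge

Looking at the final sound of each stem: -ge when the stem ends in a voiceless consonant (*det*, *uvos*); -epe when the stem ends in a voiced consonant (*otwonar*, *pob*, *jizez*); -on when the stem ends in a vowel (*dawa*, *wotmamo*, *iwi*).
*fehsebmoz*: final sound = /z/, a voiced consonant → -epe → *fehsebmozepe*.
*ani*: final sound = /i/, a vowel → -on → *anion*.
*nifit* — final sound /t/ (a voiceless consonant) → -ge → *nifitge*.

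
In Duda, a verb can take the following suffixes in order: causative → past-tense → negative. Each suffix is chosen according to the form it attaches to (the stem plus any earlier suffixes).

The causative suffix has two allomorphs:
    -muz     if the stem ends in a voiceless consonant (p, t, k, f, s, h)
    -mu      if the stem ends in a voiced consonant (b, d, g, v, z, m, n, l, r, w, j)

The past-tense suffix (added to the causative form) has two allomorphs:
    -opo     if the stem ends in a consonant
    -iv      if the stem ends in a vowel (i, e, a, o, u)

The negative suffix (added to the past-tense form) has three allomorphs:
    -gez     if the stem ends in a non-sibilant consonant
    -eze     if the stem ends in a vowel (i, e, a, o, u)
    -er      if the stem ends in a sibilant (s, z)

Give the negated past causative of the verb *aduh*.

aduhmuzopoeze

*aduh*: final consonant = /h/, voiceless → -muz → *aduhmuz*.
Since the final sound of the causative form *aduhmuz* is /z/ (a consonant), it takes -opo, giving *aduhmuzopo*.
The past-tense form *aduhmuzopo* — final sound /o/ (a vowel) → -eze → *aduhmuzopoeze*.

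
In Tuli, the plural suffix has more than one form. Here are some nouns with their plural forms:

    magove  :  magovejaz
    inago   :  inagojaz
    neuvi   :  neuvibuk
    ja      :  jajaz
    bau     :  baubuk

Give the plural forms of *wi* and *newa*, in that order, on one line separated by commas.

The suffix is conditioned by the last vowel: -buk when the last vowel of the stem is a high vowel (*neuvi*, *bau*); -jaz when the last vowel of the stem is a non-high vowel (*magove*, *inago*, *ja*).
*wi*: last vowel = /i/, a high vowel → -buk → *wibuk*.
*newa* — last vowel /a/ (a non-high vowel) → -jaz → *newajaz*.

wibuk, newajaz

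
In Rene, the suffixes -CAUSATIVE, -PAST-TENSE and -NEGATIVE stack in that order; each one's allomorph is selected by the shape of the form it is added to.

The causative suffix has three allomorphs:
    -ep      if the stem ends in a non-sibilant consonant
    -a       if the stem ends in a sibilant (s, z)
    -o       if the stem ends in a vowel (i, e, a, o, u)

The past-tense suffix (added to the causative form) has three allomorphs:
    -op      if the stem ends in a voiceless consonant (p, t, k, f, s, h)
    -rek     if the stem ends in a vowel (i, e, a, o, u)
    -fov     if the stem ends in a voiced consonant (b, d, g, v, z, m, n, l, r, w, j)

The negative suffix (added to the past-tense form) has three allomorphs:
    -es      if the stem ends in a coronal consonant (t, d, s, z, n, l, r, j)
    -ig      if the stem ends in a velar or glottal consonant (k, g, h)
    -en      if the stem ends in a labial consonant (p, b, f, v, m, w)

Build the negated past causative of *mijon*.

*mijon* — final sound /n/ (a non-sibilant consonant) → -ep → *mijonep*.
The causative form *mijonep*: final sound = /p/, a voiceless consonant → -op → *mijonepop*.
The final consonant of the past-tense form *mijonepop* is /p/, which is labial, so the negative suffix is -en, giving *mijonepopen*.

mijonepopen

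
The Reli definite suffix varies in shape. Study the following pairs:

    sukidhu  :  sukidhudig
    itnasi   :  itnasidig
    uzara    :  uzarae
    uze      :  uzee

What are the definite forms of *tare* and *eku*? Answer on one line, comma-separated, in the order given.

taree, ekudig

The pattern is height harmony: -dig when the last vowel of the stem is a high vowel (*sukidhu*, *itnasi*); -e when the last vowel of the stem is a non-high vowel (*uzara*, *uze*).
*tare* — last vowel /e/ (a non-high vowel) → -e → *taree*.
*eku* — last vowel /u/ (a high vowel) → -dig → *ekudig*.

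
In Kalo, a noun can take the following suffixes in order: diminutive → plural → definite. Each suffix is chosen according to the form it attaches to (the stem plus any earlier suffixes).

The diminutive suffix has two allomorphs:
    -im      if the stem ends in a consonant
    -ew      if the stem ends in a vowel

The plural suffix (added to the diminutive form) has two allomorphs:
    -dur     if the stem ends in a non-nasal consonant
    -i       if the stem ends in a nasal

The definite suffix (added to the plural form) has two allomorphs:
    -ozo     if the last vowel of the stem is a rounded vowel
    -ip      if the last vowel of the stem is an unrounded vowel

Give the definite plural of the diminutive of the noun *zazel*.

zazelimiip

*zazel*: final sound = /l/, a consonant → -im → *zazelim*.
The diminutive form *zazelim*: final consonant = /m/, a nasal → -i → *zazelimi*.
Since the last vowel of the plural form *zazelimi* is /i/ (an unrounded vowel), it takes -ip, giving *zazelimiip*.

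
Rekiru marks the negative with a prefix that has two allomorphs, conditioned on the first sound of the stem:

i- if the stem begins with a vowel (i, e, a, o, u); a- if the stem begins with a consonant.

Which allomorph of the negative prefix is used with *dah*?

Since the first sound of *dah* is /d/ (a consonant), it takes a-.

a-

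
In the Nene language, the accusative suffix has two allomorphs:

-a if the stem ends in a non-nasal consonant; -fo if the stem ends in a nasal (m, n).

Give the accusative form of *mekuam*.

*mekuam* — final consonant /m/ (a nasal) → -fo → *mekuamfo*.

mekuamfo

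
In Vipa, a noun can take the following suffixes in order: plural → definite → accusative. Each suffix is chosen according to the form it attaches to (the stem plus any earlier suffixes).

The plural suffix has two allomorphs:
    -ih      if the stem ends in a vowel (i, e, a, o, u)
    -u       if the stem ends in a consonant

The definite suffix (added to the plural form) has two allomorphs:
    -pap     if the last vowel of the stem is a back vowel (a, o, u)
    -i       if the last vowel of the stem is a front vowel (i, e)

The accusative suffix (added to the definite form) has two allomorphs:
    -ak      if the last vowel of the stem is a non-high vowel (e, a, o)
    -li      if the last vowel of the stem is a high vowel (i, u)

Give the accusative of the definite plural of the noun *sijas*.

sijasupapak

The final sound of *sijas* is /s/, which is a consonant, so the plural suffix is -u, giving *sijasu*.
The last vowel of the plural form *sijasu* is /u/, which is a back vowel, so the definite suffix is -pap, giving *sijasupap*.
The definite form *sijasupap* — last vowel /a/ (a non-high vowel) → -ak → *sijasupapak*.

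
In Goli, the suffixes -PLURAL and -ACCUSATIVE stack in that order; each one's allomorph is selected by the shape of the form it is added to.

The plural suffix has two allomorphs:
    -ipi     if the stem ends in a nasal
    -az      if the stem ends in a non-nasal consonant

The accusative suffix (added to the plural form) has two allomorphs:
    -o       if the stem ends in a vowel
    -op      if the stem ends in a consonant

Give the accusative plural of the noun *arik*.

arikazop

*arik* — final consonant /k/ (non-nasal) → -az → *arikaz*.
Since the final sound of the plural form *arikaz* is /z/ (a consonant), it takes -op, giving *arikazop*.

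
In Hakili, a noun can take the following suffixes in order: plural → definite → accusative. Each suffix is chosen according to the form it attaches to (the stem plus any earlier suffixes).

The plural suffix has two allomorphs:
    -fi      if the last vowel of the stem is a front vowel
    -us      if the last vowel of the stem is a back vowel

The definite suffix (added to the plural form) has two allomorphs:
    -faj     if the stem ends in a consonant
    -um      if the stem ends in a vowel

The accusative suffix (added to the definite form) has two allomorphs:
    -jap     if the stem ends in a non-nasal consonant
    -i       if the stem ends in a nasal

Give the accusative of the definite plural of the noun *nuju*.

nujuusfajjap

Since the last vowel of *nuju* is /u/ (a back vowel), it takes -us, giving *nujuus*.
Since the final sound of the plural form *nujuus* is /s/ (a consonant), it takes -faj, giving *nujuusfaj*.
The final consonant of the definite form *nujuusfaj* is /j/, which is non-nasal, so the accusative suffix is -jap, giving *nujuusfajjap*.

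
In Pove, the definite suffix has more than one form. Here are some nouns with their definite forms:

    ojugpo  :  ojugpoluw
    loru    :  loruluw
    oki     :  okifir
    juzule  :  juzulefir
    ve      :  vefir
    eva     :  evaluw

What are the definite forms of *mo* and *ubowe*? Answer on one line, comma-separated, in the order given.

The alternation tracks the last vowel of the stem — -fir when the last vowel of the stem is a front vowel (*oki*, *juzule*, *ve*); -luw when the last vowel of the stem is a back vowel (*ojugpo*, *loru*, *eva*).
Since the last vowel of *mo* is /o/ (a back vowel), it takes -luw, giving *moluw*.
The last vowel of *ubowe* is /e/, which is a front vowel, so the suffix is -fir, giving *ubowefir*.

moluw, ubowefir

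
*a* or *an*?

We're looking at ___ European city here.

The indefinite article is chosen by the initial *sound* of the following word, not its spelling.
*European* begins with the sound /jʊ/ (eu pronounced /jʊ/) — a consonant sound.
So the article is *a*: We're looking at a European city here.

a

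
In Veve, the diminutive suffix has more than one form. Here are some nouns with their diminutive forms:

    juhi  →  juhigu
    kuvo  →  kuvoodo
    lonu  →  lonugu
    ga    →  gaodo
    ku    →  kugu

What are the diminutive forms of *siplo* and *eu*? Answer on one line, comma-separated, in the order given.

siploodo, eugu

The pattern is height harmony: -gu when the last vowel of the stem is a high vowel (*juhi*, *lonu*, *ku*); -odo when the last vowel of the stem is a non-high vowel (*kuvo*, *ga*).
*siplo* — last vowel /o/ (a non-high vowel) → -odo → *siploodo*.
The last vowel of *eu* is /u/, which is a high vowel, so the suffix is -gu, giving *eugu*.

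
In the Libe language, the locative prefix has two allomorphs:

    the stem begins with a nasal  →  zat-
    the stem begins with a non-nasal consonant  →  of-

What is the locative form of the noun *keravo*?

ofkeravo

Since the first consonant of *keravo* is /k/ (non-nasal), it takes of-, giving *ofkeravo*.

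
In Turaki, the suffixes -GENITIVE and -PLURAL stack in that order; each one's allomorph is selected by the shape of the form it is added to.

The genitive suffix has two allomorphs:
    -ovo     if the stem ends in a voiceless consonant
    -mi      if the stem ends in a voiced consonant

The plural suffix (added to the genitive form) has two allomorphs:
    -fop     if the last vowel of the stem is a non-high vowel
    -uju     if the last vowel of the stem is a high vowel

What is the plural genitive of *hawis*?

*hawis* — final consonant /s/ (voiceless) → -ovo → *hawisovo*.
The genitive form *hawisovo*: last vowel = /o/, a non-high vowel → -fop → *hawisovofop*.

hawisovofop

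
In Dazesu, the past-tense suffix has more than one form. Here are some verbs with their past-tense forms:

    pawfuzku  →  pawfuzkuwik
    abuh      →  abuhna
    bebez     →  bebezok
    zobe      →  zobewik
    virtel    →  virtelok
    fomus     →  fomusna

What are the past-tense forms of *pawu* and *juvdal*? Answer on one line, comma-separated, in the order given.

pawuwik, juvdalok

The alternation tracks the final sound of the stem — -na when the stem ends in a voiceless consonant (*abuh*, *fomus*); -ok when the stem ends in a voiced consonant (*bebez*, *virtel*); -wik when the stem ends in a vowel (*pawfuzku*, *zobe*).
The final sound of *pawu* is /u/, which is a vowel, so the suffix is -wik, giving *pawuwik*.
*juvdal*: final sound = /l/, a voiced consonant → -ok → *juvdalok*.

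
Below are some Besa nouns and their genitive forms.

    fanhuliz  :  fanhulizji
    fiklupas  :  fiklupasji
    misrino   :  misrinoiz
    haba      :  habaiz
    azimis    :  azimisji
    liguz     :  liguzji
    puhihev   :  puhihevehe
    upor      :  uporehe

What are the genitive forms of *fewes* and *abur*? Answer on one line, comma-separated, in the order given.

The pattern is sibilance of the final sound: -ji when the stem ends in a sibilant (*fanhuliz*, *fiklupas*, *azimis*, *liguz*); -ehe when the stem ends in a non-sibilant consonant (*puhihev*, *upor*); -iz when the stem ends in a vowel (*misrino*, *haba*).
*fewes*: final sound = /s/, a sibilant → -ji → *fewesji*.
The final sound of *abur* is /r/, which is a non-sibilant consonant, so the suffix is -ehe, giving *aburehe*.

fewesji, aburehe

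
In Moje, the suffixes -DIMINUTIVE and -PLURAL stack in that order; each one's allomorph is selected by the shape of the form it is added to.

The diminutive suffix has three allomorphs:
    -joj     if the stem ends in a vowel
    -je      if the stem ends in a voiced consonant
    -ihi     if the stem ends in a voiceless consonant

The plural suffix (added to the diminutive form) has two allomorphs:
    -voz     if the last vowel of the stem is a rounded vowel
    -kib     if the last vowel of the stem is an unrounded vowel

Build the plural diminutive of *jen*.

jenjekib

The final sound of *jen* is /n/, which is a voiced consonant, so the diminutive suffix is -je, giving *jenje*.
The diminutive form *jenje*: last vowel = /e/, an unrounded vowel → -kib → *jenjekib*.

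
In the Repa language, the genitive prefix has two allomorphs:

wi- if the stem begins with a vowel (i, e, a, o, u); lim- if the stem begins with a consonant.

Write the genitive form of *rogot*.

The first sound of *rogot* is /r/, which is a consonant, so the prefix is lim-, giving *limrogot*.

limrogot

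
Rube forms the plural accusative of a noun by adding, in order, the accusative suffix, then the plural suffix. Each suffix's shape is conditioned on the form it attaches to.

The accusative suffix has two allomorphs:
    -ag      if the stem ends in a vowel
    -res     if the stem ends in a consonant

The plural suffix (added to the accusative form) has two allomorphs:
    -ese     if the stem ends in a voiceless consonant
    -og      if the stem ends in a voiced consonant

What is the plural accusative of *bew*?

*bew*: final sound = /w/, a consonant → -res → *bewres*.
The accusative form *bewres*: final consonant = /s/, voiceless → -ese → *bewresese*.

bewresese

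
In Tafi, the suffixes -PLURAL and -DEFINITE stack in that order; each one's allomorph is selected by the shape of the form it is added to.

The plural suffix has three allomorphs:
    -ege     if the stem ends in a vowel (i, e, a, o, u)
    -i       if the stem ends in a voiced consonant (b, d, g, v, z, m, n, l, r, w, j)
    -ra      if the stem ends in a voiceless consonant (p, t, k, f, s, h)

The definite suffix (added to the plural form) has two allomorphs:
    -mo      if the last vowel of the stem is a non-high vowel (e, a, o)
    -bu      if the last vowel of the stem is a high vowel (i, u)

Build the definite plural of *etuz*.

Since the final sound of *etuz* is /z/ (a voiced consonant), it takes -i, giving *etuzi*.
Since the last vowel of the plural form *etuzi* is /i/ (a high vowel), it takes -bu, giving *etuzibu*.

etuzibu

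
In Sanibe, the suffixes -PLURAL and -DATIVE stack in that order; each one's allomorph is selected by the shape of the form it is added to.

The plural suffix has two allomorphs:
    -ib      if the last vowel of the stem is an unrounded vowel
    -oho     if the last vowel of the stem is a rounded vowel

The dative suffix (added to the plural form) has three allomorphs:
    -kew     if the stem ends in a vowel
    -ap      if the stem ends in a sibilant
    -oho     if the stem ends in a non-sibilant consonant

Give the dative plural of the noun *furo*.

furoohokew

*furo* — last vowel /o/ (a rounded vowel) → -oho → *furooho*.
Since the final sound of the plural form *furooho* is /o/ (a vowel), it takes -kew, giving *furoohokew*.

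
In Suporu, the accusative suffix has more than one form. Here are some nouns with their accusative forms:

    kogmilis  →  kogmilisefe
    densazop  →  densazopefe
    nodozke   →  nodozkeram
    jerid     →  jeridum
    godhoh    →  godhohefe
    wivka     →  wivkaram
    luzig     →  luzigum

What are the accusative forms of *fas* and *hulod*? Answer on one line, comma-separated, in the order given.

fasefe, hulodum

The alternation tracks the final sound of the stem — -efe when the stem ends in a voiceless consonant (*kogmilis*, *densazop*, *godhoh*); -um when the stem ends in a voiced consonant (*jerid*, *luzig*); -ram when the stem ends in a vowel (*nodozke*, *wivka*).
Since the final sound of *fas* is /s/ (a voiceless consonant), it takes -efe, giving *fasefe*.
*hulod*: final sound = /d/, a voiced consonant → -um → *hulodum*.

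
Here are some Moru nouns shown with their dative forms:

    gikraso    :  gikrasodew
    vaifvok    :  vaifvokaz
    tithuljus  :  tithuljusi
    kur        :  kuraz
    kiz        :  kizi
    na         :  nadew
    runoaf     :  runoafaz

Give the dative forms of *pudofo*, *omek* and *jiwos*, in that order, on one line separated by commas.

pudofodew, omekaz, jiwosi

The pattern is sibilance of the final sound: -i when the stem ends in a sibilant (*tithuljus*, *kiz*); -az when the stem ends in a non-sibilant consonant (*vaifvok*, *kur*, *runoaf*); -dew when the stem ends in a vowel (*gikraso*, *na*).
*pudofo*: final sound = /o/, a vowel → -dew → *pudofodew*.
The final sound of *omek* is /k/, which is a non-sibilant consonant, so the suffix is -az, giving *omekaz*.
*jiwos*: final sound = /s/, a sibilant → -i → *jiwosi*.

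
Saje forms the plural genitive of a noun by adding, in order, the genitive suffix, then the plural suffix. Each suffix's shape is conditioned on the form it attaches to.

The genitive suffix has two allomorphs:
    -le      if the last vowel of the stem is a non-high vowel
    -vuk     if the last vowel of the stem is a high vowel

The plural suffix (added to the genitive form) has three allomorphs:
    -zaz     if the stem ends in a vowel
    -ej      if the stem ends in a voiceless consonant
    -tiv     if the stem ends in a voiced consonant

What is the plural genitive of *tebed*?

tebedlezaz

*tebed* — last vowel /e/ (a non-high vowel) → -le → *tebedle*.
The genitive form *tebedle* — final sound /e/ (a vowel) → -zaz → *tebedlezaz*.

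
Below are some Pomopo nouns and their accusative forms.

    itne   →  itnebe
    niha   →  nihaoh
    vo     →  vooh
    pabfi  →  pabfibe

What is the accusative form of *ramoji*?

ramojibe

The suffix is conditioned by the last vowel: -be when the last vowel of the stem is a front vowel (*itne*, *pabfi*); -oh when the last vowel of the stem is a back vowel (*niha*, *vo*).
*ramoji* — last vowel /i/ (a front vowel) → -be → *ramojibe*.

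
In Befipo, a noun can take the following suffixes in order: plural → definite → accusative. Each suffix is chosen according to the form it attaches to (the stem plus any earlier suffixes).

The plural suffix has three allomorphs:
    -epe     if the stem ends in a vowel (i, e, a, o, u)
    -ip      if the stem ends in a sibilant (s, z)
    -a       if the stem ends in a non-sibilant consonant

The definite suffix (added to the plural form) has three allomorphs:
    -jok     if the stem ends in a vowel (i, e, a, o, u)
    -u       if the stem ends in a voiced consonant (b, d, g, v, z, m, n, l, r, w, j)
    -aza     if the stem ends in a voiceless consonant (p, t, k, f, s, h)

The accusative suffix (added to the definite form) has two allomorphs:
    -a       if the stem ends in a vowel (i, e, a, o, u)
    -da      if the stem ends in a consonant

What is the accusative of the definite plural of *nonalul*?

The final sound of *nonalul* is /l/, which is a non-sibilant consonant, so the plural suffix is -a, giving *nonalula*.
The plural form *nonalula* — final sound /a/ (a vowel) → -jok → *nonalulajok*.
The definite form *nonalulajok*: final sound = /k/, a consonant → -da → *nonalulajokda*.

nonalulajokda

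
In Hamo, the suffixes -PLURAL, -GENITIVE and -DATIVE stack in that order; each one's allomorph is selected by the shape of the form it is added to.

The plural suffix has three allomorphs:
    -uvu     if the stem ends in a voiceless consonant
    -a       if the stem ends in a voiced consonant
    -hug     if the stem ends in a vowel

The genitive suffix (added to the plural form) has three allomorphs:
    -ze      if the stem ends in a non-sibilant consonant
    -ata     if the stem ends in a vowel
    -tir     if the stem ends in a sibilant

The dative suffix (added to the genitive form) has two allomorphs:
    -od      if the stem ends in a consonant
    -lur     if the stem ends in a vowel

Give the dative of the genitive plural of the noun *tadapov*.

tadapovaatalur

The final sound of *tadapov* is /v/, which is a voiced consonant, so the plural suffix is -a, giving *tadapova*.
Since the final sound of the plural form *tadapova* is /a/ (a vowel), it takes -ata, giving *tadapovaata*.
Since the final sound of the genitive form *tadapovaata* is /a/ (a vowel), it takes -lur, giving *tadapovaatalur*.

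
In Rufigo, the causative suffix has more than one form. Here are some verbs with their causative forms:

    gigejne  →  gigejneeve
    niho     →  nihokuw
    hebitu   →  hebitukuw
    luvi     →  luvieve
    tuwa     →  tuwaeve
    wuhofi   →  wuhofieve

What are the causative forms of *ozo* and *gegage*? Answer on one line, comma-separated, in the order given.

The pattern is rounding harmony: -kuw when the last vowel of the stem is a rounded vowel (*niho*, *hebitu*); -eve when the last vowel of the stem is an unrounded vowel (*gigejne*, *luvi*, *tuwa*, *wuhofi*).
*ozo* — last vowel /o/ (a rounded vowel) → -kuw → *ozokuw*.
The last vowel of *gegage* is /e/, which is an unrounded vowel, so the suffix is -eve, giving *gegageeve*.

ozokuw, gegageeve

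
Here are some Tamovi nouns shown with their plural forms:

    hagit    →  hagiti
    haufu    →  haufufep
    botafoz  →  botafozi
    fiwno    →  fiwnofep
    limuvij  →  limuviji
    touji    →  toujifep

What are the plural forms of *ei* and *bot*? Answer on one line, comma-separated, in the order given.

eifep, boti

The pattern is consonant vs. vowel: -i when the stem ends in a consonant (*hagit*, *botafoz*, *limuvij*); -fep when the stem ends in a vowel (*haufu*, *fiwno*, *touji*).
The final sound of *ei* is /i/, which is a vowel, so the suffix is -fep, giving *eifep*.
Since the final sound of *bot* is /t/ (a consonant), it takes -i, giving *boti*.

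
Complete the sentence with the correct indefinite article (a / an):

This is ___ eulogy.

a

The indefinite article is chosen by the initial *sound* of the following word, not its spelling.
*eulogy* begins with the sound /juː/ (eu pronounced /juː/) — a consonant sound.
So the article is *a*: This is a eulogy.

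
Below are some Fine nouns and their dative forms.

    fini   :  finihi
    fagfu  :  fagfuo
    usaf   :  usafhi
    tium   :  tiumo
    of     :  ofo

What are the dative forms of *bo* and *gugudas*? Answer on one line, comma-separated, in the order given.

The alternation tracks the last vowel of the stem — -o when the last vowel of the stem is a rounded vowel (*fagfu*, *tium*, *of*); -hi when the last vowel of the stem is an unrounded vowel (*fini*, *usaf*).
*bo*: last vowel = /o/, a rounded vowel → -o → *boo*.
Since the last vowel of *gugudas* is /a/ (an unrounded vowel), it takes -hi, giving *gugudashi*.

boo, gugudashi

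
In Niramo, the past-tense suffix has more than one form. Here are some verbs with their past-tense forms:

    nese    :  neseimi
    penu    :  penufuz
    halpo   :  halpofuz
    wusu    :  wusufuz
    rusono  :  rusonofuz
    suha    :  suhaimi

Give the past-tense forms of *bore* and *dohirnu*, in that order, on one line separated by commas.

boreimi, dohirnufuz

The suffix is conditioned by the last vowel: -fuz when the last vowel of the stem is a rounded vowel (*penu*, *halpo*, *wusu*, *rusono*); -imi when the last vowel of the stem is an unrounded vowel (*nese*, *suha*).
Since the last vowel of *bore* is /e/ (an unrounded vowel), it takes -imi, giving *boreimi*.
*dohirnu* — last vowel /u/ (a rounded vowel) → -fuz → *dohirnufuz*.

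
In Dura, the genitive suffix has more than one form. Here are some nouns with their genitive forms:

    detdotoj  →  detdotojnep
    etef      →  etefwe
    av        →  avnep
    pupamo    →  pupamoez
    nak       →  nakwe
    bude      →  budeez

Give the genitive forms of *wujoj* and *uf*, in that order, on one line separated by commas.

wujojnep, ufwe

The pattern is voicing of the final sound: -we when the stem ends in a voiceless consonant (*etef*, *nak*); -nep when the stem ends in a voiced consonant (*detdotoj*, *av*); -ez when the stem ends in a vowel (*pupamo*, *bude*).
*wujoj* — final sound /j/ (a voiced consonant) → -nep → *wujojnep*.
Since the final sound of *uf* is /f/ (a voiceless consonant), it takes -we, giving *ufwe*.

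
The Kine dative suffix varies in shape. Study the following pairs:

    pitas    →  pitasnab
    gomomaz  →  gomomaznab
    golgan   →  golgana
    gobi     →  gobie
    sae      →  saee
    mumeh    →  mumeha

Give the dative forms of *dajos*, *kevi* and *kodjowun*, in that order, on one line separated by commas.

Looking at the final sound of each stem: -nab when the stem ends in a sibilant (*pitas*, *gomomaz*); -a when the stem ends in a non-sibilant consonant (*golgan*, *mumeh*); -e when the stem ends in a vowel (*gobi*, *sae*).
Since the final sound of *dajos* is /s/ (a sibilant), it takes -nab, giving *dajosnab*.
*kevi* — final sound /i/ (a vowel) → -e → *kevie*.
*kodjowun*: final sound = /n/, a non-sibilant consonant → -a → *kodjowuna*.

dajosnab, kevie, kodjowuna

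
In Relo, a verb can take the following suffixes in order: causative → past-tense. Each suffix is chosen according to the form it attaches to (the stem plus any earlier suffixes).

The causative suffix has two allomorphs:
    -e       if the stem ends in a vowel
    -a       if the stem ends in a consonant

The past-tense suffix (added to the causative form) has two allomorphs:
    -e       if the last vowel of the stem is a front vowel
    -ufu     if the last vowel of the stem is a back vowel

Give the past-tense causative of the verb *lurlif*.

*lurlif* — final sound /f/ (a consonant) → -a → *lurlifa*.
The last vowel of the causative form *lurlifa* is /a/, which is a back vowel, so the past-tense suffix is -ufu, giving *lurlifaufu*.

lurlifaufu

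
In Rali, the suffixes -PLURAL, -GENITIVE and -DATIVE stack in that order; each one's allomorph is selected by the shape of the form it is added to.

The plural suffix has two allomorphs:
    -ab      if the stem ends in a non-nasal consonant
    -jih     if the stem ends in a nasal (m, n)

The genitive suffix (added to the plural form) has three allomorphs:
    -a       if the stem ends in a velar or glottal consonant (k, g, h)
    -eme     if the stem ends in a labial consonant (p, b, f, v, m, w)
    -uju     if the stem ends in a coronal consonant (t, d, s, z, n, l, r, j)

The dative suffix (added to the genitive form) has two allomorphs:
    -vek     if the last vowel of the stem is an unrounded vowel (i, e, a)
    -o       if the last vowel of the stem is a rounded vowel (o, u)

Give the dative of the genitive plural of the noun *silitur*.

siliturabemevek

*silitur*: final consonant = /r/, non-nasal → -ab → *siliturab*.
The plural form *siliturab* — final consonant /b/ (labial) → -eme → *siliturabeme*.
Since the last vowel of the genitive form *siliturabeme* is /e/ (an unrounded vowel), it takes -vek, giving *siliturabemevek*.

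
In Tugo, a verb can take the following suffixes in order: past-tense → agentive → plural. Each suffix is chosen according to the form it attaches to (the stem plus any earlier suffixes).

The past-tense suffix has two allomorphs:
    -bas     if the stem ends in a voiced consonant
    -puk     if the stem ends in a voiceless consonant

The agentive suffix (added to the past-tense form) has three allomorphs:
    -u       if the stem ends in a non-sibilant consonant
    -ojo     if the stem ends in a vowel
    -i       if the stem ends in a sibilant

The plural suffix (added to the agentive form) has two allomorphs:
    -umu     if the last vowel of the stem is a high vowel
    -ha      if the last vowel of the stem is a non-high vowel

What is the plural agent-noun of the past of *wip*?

The final consonant of *wip* is /p/, which is voiceless, so the past-tense suffix is -puk, giving *wippuk*.
The past-tense form *wippuk*: final sound = /k/, a non-sibilant consonant → -u → *wippuku*.
The agentive form *wippuku*: last vowel = /u/, a high vowel → -umu → *wippukuumu*.

wippukuumu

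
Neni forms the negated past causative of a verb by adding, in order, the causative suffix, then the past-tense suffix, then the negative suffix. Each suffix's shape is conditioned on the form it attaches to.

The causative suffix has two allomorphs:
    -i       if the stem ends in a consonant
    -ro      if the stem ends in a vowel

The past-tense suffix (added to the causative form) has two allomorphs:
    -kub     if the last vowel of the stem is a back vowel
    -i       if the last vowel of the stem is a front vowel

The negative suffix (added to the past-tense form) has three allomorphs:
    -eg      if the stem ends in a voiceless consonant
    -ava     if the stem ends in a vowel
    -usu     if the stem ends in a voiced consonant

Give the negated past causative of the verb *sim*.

simiiava

*sim*: final sound = /m/, a consonant → -i → *simi*.
Since the last vowel of the causative form *simi* is /i/ (a front vowel), it takes -i, giving *simii*.
The past-tense form *simii* — final sound /i/ (a vowel) → -ava → *simiiava*.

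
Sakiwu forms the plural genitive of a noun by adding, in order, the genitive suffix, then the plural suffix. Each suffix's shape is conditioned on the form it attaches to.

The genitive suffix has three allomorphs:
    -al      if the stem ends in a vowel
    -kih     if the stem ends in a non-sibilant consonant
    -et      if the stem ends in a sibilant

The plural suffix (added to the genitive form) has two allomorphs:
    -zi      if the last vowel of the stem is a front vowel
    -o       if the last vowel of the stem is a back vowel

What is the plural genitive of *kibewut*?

kibewutkihzi

*kibewut*: final sound = /t/, a non-sibilant consonant → -kih → *kibewutkih*.
Since the last vowel of the genitive form *kibewutkih* is /i/ (a front vowel), it takes -zi, giving *kibewutkihzi*.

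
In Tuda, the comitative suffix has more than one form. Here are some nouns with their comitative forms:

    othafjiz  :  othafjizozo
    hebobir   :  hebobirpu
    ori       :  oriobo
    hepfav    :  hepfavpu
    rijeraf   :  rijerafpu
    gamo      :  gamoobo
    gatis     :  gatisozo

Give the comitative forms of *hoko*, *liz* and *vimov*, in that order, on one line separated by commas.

The suffix is conditioned by the final sound: -ozo when the stem ends in a sibilant (*othafjiz*, *gatis*); -pu when the stem ends in a non-sibilant consonant (*hebobir*, *hepfav*, *rijeraf*); -obo when the stem ends in a vowel (*ori*, *gamo*).
The final sound of *hoko* is /o/, which is a vowel, so the suffix is -obo, giving *hokoobo*.
The final sound of *liz* is /z/, which is a sibilant, so the suffix is -ozo, giving *lizozo*.
Since the final sound of *vimov* is /v/ (a non-sibilant consonant), it takes -pu, giving *vimovpu*.

hokoobo, lizozo, vimovpu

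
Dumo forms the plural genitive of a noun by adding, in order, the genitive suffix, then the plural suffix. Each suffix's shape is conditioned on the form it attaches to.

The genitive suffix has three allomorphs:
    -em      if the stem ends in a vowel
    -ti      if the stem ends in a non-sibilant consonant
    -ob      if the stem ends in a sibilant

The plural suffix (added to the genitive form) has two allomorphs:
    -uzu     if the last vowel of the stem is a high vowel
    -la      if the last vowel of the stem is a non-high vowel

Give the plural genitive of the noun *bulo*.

buloemla

The final sound of *bulo* is /o/, which is a vowel, so the genitive suffix is -em, giving *buloem*.
The genitive form *buloem* — last vowel /e/ (a non-high vowel) → -la → *buloemla*.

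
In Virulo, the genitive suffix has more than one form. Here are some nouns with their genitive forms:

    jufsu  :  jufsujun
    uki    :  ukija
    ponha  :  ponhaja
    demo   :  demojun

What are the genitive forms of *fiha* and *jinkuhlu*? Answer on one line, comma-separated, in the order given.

fihaja, jinkuhlujun

The suffix is conditioned by the last vowel: -jun when the last vowel of the stem is a rounded vowel (*jufsu*, *demo*); -ja when the last vowel of the stem is an unrounded vowel (*uki*, *ponha*).
The last vowel of *fiha* is /a/, which is an unrounded vowel, so the suffix is -ja, giving *fihaja*.
Since the last vowel of *jinkuhlu* is /u/ (a rounded vowel), it takes -jun, giving *jinkuhlujun*.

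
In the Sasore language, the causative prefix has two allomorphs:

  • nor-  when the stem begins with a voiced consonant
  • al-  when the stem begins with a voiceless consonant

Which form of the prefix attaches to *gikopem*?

*gikopem*: first consonant = /g/, voiced → nor-.

nor-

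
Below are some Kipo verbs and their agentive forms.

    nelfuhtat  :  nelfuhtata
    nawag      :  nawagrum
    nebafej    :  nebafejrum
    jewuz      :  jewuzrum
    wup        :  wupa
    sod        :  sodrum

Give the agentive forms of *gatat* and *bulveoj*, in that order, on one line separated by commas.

The pattern is voicing of the final consonant: -a when the stem ends in a voiceless consonant (*nelfuhtat*, *wup*); -rum when the stem ends in a voiced consonant (*nawag*, *nebafej*, *jewuz*, *sod*).
The final consonant of *gatat* is /t/, which is voiceless, so the suffix is -a, giving *gatata*.
*bulveoj* — final consonant /j/ (voiced) → -rum → *bulveojrum*.

gatata, bulveojrum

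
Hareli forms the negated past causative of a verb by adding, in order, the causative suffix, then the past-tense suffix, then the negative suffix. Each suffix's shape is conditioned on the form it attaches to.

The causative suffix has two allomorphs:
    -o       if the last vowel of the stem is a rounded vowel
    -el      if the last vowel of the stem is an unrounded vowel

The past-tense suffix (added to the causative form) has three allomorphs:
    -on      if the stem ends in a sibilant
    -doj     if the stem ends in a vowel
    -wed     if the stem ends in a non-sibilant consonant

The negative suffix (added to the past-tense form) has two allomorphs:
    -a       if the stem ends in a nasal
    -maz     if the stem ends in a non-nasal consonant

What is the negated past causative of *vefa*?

vefaelwedmaz

The last vowel of *vefa* is /a/, which is an unrounded vowel, so the causative suffix is -el, giving *vefael*.
The final sound of the causative form *vefael* is /l/, which is a non-sibilant consonant, so the past-tense suffix is -wed, giving *vefaelwed*.
The past-tense form *vefaelwed* — final consonant /d/ (non-nasal) → -maz → *vefaelwedmaz*.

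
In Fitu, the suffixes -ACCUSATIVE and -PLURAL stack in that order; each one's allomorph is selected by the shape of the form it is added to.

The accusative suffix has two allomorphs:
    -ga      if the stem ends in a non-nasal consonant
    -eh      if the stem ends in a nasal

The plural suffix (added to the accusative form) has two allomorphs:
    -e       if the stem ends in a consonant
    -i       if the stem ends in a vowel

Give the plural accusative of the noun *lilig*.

liliggai

Since the final consonant of *lilig* is /g/ (non-nasal), it takes -ga, giving *liligga*.
The accusative form *liligga*: final sound = /a/, a vowel → -i → *liliggai*.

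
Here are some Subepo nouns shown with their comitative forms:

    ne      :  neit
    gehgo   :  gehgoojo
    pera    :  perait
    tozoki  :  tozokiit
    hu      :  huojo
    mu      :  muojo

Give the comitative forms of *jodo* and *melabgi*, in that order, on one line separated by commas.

jodoojo, melabgiit

Looking at the last vowel of each stem: -ojo when the last vowel of the stem is a rounded vowel (*gehgo*, *hu*, *mu*); -it when the last vowel of the stem is an unrounded vowel (*ne*, *pera*, *tozoki*).
*jodo* — last vowel /o/ (a rounded vowel) → -ojo → *jodoojo*.
*melabgi*: last vowel = /i/, an unrounded vowel → -it → *melabgiit*.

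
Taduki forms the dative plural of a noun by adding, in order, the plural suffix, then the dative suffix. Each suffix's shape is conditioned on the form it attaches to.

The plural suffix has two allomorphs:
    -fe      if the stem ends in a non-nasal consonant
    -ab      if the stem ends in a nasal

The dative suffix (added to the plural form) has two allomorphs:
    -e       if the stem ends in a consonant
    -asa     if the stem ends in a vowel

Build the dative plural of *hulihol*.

*hulihol* — final consonant /l/ (non-nasal) → -fe → *huliholfe*.
The plural form *huliholfe*: final sound = /e/, a vowel → -asa → *huliholfeasa*.

huliholfeasa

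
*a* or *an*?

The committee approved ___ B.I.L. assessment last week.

a

The indefinite article is chosen by the initial *sound* of the following word, not its spelling.
The initialism *B.I.L.* is read letter by letter; the first letter, B, is pronounced /biː/, which begins with a consonant sound.
So the article is *a*: The committee approved a B.I.L. assessment last week.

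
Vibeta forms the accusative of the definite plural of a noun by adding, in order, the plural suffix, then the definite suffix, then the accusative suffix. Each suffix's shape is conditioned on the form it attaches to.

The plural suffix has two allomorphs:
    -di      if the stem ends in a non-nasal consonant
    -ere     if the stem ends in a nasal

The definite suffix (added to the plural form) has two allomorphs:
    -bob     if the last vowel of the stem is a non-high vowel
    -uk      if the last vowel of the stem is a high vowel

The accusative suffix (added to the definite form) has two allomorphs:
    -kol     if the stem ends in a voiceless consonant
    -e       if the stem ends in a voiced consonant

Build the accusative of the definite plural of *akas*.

*akas* — final consonant /s/ (non-nasal) → -di → *akasdi*.
Since the last vowel of the plural form *akasdi* is /i/ (a high vowel), it takes -uk, giving *akasdiuk*.
Since the final consonant of the definite form *akasdiuk* is /k/ (voiceless), it takes -kol, giving *akasdiukkol*.

akasdiukkol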